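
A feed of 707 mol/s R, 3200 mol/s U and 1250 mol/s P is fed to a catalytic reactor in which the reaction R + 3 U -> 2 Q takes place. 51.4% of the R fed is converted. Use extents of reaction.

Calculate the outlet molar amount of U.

2110 mol/s

R reacted = 0.514 × 707 = 363.4 mol/s; ν_R = −1, so ξ = 363.4/1 = 363.4 mol/s.
Outlet amounts (n = n₀ + ν ξ):
  R: 707 − 1(363.4) = 343.6
  U: 3200 − 3(363.4) = 2110
  Q: 0 + 2(363.4) = 726.8
  P: 1250 (inert)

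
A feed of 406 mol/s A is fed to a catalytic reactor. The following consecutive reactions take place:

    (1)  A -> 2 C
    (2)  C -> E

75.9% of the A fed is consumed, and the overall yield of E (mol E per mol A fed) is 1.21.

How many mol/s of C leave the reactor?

Conversion of A: A consumed = 1ξ₁ = 0.759 × 406 → ξ₁ = 308.2 mol/s.
Yield of E: 1ξ₂ / 406 = 1.21 → ξ₂ = 491.3 mol/s.
Outlet amounts (n = n₀ + Σ ν·ξ):
  A: 406 − 1(308.2) = 97.85
  C: 0 + 2(308.2) − 1(491.3) = 125
  E: 0 + 1(491.3) = 491.3

125 mol/s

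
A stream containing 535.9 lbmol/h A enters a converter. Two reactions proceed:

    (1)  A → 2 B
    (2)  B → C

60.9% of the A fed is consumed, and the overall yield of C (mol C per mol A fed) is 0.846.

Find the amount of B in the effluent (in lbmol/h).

Conversion of A: A consumed = 1ξ₁ = 0.609 × 535.9 → ξ₁ = 326.4 lbmol/h.
Yield of C: 1ξ₂ / 535.9 = 0.846 → ξ₂ = 453.4 lbmol/h.
Outlet amounts (n = n₀ + Σ ν·ξ):
  A: 535.9 − 1(326.4) = 209.5
  B: 0 + 2(326.4) − 1(453.4) = 199.4
  C: 0 + 1(453.4) = 453.4

199 lbmol/h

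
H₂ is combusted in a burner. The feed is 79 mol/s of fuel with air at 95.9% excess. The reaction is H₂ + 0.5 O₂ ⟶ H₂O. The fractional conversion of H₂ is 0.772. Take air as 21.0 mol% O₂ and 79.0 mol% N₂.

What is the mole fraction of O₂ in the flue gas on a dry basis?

0.132

Stoichiometric O₂ = 0.5 × 79 = 39.5 mol/s; O₂ fed = 39.5 × 1.959 = 77.38 mol/s.
N₂ fed = 77.38 × 79/21 = 291.1 mol/s.
Fuel reacted = 0.772 × 79 → ξ = 60.99 mol/s.
Outlet (n = n₀ + ν ξ):
  H₂: 79 − 1(60.99) = 18.01
  O₂: 77.38 − 0.5(60.99) = 46.89
  N₂: 291.1 (inert)
  H₂O: 0 + 1(60.99) = 60.99
Dry total = 356 mol/s; y_O₂ (dry) = 46.89 / 356 = 0.1317.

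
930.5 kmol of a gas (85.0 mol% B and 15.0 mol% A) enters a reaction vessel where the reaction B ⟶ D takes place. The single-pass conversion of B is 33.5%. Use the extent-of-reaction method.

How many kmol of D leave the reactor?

265 kmol

B reacted = 0.335 × 790.9 = 265 kmol; ν_B = −1, so ξ = 265/1 = 265 kmol.
Outlet amounts (n = n₀ + ν ξ):
  B: 790.9 − 1(265) = 526
  D: 0 + 1(265) = 265
  A: 139.6 (inert)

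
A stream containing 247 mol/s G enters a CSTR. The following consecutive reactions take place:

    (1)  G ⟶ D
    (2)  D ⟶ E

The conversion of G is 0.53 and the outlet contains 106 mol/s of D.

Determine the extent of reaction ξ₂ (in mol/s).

ξ₂ = 24.9 mol/s

Conversion of G: G consumed = 1ξ₁ = 0.53 × 247 → ξ₁ = 130.9 mol/s.
D balance: n_D = 0 + 1ξ₁ − 1ξ₂ = 106 → ξ₂ = (1·130.9 − 106)/1 = 24.91 mol/s.
Outlet amounts (n = n₀ + Σ ν·ξ):
  G: 247 − 1(130.9) = 116.1
  D: 0 + 1(130.9) − 1(24.91) = 106
  E: 0 + 1(24.91) = 24.91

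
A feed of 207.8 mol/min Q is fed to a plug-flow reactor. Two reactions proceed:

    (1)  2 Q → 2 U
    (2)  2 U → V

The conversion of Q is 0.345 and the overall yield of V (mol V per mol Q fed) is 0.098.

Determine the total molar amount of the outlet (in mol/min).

187 mol/min

Conversion of Q: Q consumed = 2ξ₁ = 0.345 × 207.8 → ξ₁ = 35.85 mol/min.
Yield of V: 1ξ₂ / 207.8 = 0.098 → ξ₂ = 20.36 mol/min.
Outlet amounts (n = n₀ + Σ ν·ξ):
  Q: 207.8 − 2(35.85) = 136.1
  U: 0 + 2(35.85) − 2(20.36) = 30.96
  V: 0 + 1(20.36) = 20.36
Total out = 136.1 + 30.96 + 20.36 = 187.4 mol/min.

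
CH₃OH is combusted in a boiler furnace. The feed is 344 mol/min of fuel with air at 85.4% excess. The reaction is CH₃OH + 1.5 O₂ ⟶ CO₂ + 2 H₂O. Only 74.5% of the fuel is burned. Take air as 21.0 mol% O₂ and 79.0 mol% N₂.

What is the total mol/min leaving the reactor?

Stoichiometric O₂ = 1.5 × 344 = 516 mol/min; O₂ fed = 516 × 1.854 = 956.7 mol/min.
N₂ fed = 956.7 × 79/21 = 3599 mol/min.
Fuel reacted = 0.745 × 344 → ξ = 256.3 mol/min.
Outlet (n = n₀ + ν ξ):
  CH₃OH: 344 − 1(256.3) = 87.72
  O₂: 956.7 − 1.5(256.3) = 572.2
  N₂: 3599 (inert)
  CO₂: 0 + 1(256.3) = 256.3
  H₂O: 0 + 2(256.3) = 512.6
Total out = 87.72 + 572.2 + 3599 + 256.3 + 512.6 = 5028 mol/min.

5030 mol/min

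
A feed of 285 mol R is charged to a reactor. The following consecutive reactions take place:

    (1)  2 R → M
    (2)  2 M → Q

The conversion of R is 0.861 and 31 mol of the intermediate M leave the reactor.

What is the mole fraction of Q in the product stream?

Conversion of R: R consumed = 2ξ₁ = 0.861 × 285 → ξ₁ = 122.7 mol.
M balance: n_M = 0 + 1ξ₁ − 2ξ₂ = 31 → ξ₂ = (1·122.7 − 31)/2 = 45.85 mol.
Outlet amounts (n = n₀ + Σ ν·ξ):
  R: 285 − 2(122.7) = 39.62
  M: 0 + 1(122.7) − 2(45.85) = 31
  Q: 0 + 1(45.85) = 45.85
Total out = 116.5 mol; y_Q = 45.85 / 116.5 = 0.3937.

0.394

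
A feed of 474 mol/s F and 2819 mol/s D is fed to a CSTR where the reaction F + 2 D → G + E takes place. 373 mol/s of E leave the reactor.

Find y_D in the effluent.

0.71

For E: n = n₀ + 1ξ → 373 = 0 + 1ξ, giving ξ = 373 mol/s.
Outlet amounts (n = n₀ + ν ξ):
  F: 474 − 1(373) = 101
  D: 2819 − 2(373) = 2073
  G: 0 + 1(373) = 373
  E: 0 + 1(373) = 373
Total out = 2920 mol/s; y_D = 2073 / 2920 = 0.7099.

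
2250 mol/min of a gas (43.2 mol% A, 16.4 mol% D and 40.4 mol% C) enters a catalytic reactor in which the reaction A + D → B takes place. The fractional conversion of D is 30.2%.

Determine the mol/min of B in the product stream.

D reacted = 0.302 × 369 = 111.4 mol/min; ν_D = −1, so ξ = 111.4/1 = 111.4 mol/min.
Outlet amounts (n = n₀ + ν ξ):
  A: 972 − 1(111.4) = 860.6
  D: 369 − 1(111.4) = 257.6
  B: 0 + 1(111.4) = 111.4
  C: 909 (inert)

111 mol/min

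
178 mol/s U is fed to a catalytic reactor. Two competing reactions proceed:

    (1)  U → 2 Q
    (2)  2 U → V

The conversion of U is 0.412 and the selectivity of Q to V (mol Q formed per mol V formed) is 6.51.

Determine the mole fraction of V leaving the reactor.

0.0666

Conversion of U: U consumed = 0.412 × 178 = 73.34 mol/s = 1ξ₁ + 2ξ₂.
Selectivity: 2ξ₁ / (1ξ₂) = 6.51 → ξ₁ = 3.255 ξ₂.
Substitute: (1·3.255 + 2) ξ₂ = 73.34 → ξ₂ = 13.96 mol/s, ξ₁ = 45.43 mol/s.
Outlet amounts (n = n₀ + Σ ν·ξ):
  U: 178 − 1(45.43) − 2(13.96) = 104.7
  Q: 0 + 2(45.43) = 90.85
  V: 0 + 1(13.96) = 13.96
Total out = 209.5 mol/s; y_V = 13.96 / 209.5 = 0.06662.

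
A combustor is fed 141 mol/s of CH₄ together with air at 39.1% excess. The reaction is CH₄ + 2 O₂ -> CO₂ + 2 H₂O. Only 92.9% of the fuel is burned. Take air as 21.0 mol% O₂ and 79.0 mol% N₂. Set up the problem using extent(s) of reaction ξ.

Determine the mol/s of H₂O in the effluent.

Stoichiometric O₂ = 2 × 141 = 282 mol/s; O₂ fed = 282 × 1.391 = 392.3 mol/s.
N₂ fed = 392.3 × 79/21 = 1476 mol/s.
Fuel reacted = 0.929 × 141 → ξ = 131 mol/s.
Outlet (n = n₀ + ν ξ):
  CH₄: 141 − 1(131) = 10.01
  O₂: 392.3 − 2(131) = 130.3
  N₂: 1476 (inert)
  CO₂: 0 + 1(131) = 131
  H₂O: 0 + 2(131) = 262

262 mol/s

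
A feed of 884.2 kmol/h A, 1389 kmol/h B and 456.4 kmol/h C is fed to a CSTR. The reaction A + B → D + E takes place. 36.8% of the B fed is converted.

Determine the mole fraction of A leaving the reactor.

0.137

B reacted = 0.368 × 1389 = 511.2 kmol/h; ν_B = −1, so ξ = 511.2/1 = 511.2 kmol/h.
Outlet amounts (n = n₀ + ν ξ):
  A: 884.2 − 1(511.2) = 373
  B: 1389 − 1(511.2) = 877.8
  D: 0 + 1(511.2) = 511.2
  E: 0 + 1(511.2) = 511.2
  C: 456.4 (inert)
Total out = 2730 kmol/h; y_A = 373 / 2730 = 0.1367.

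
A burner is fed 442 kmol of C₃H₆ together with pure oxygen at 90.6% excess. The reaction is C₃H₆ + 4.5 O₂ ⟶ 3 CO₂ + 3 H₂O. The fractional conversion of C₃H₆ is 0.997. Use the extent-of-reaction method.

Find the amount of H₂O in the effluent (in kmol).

Stoichiometric O₂ = 4.5 × 442 = 1989 kmol; O₂ fed = 1989 × 1.906 = 3791 kmol.
Fuel reacted = 0.997 × 442 → ξ = 440.7 kmol.
Outlet (n = n₀ + ν ξ):
  C₃H₆: 442 − 1(440.7) = 1.326
  O₂: 3791 − 4.5(440.7) = 1808
  CO₂: 0 + 3(440.7) = 1322
  H₂O: 0 + 3(440.7) = 1322

1320 kmol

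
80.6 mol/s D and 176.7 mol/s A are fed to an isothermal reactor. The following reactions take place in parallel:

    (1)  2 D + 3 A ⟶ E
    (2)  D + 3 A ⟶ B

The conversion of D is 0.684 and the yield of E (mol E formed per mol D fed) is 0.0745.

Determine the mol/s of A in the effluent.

29.3 mol/s

Yield of E: 1ξ₁ / 80.6 = 0.0745 → ξ₁ = 6.005 mol/s.
Conversion of D: 2ξ₁ + 1ξ₂ = 0.684 × 80.6 = 55.13 → ξ₂ = 43.12 mol/s.
Outlet amounts (n = n₀ + Σ ν·ξ):
  D: 80.6 − 2(6.005) − 1(43.12) = 25.47
  A: 176.7 − 3(6.005) − 3(43.12) = 29.32
  E: 0 + 1(6.005) = 6.005
  B: 0 + 1(43.12) = 43.12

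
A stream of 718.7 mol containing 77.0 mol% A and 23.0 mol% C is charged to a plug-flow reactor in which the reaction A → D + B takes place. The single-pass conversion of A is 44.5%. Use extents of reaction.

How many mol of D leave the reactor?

246 mol

A reacted = 0.445 × 553.4 = 246.3 mol; ν_A = −1, so ξ = 246.3/1 = 246.3 mol.
Outlet amounts (n = n₀ + ν ξ):
  A: 553.4 − 1(246.3) = 307.1
  D: 0 + 1(246.3) = 246.3
  B: 0 + 1(246.3) = 246.3
  C: 165.3 (inert)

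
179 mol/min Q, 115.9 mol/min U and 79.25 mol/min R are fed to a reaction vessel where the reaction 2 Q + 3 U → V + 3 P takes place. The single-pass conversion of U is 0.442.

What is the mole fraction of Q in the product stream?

0.406

U reacted = 0.442 × 115.9 = 51.23 mol/min; ν_U = −3, so ξ = 51.23/3 = 17.08 mol/min.
Outlet amounts (n = n₀ + ν ξ):
  Q: 179 − 2(17.08) = 144.8
  U: 115.9 − 3(17.08) = 64.67
  V: 0 + 1(17.08) = 17.08
  P: 0 + 3(17.08) = 51.23
  R: 79.25 (inert)
Total out = 357.1 mol/min; y_Q = 144.8 / 357.1 = 0.4057.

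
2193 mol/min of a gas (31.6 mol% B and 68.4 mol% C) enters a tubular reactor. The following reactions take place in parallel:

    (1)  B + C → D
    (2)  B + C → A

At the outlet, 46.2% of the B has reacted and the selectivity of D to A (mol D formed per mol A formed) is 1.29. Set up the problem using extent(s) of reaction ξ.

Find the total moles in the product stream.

1870 mol/min

Conversion of B: B consumed = 0.462 × 693 = 320.2 mol/min = 1ξ₁ + 1ξ₂.
Selectivity: 1ξ₁ / (1ξ₂) = 1.29 → ξ₁ = 1.29 ξ₂.
Substitute: (1·1.29 + 1) ξ₂ = 320.2 → ξ₂ = 139.8 mol/min, ξ₁ = 180.4 mol/min.
Outlet amounts (n = n₀ + Σ ν·ξ):
  B: 693 − 1(180.4) − 1(139.8) = 372.8
  C: 1500 − 1(180.4) − 1(139.8) = 1180
  D: 0 + 1(180.4) = 180.4
  A: 0 + 1(139.8) = 139.8
Total out = 372.8 + 1180 + 180.4 + 139.8 = 1873 mol/min.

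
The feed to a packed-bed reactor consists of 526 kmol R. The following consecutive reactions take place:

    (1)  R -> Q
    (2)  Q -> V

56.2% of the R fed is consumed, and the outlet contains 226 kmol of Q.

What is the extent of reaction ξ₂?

Conversion of R: R consumed = 1ξ₁ = 0.562 × 526 → ξ₁ = 295.6 kmol.
Q balance: n_Q = 0 + 1ξ₁ − 1ξ₂ = 226 → ξ₂ = (1·295.6 − 226)/1 = 69.61 kmol.
Outlet amounts (n = n₀ + Σ ν·ξ):
  R: 526 − 1(295.6) = 230.4
  Q: 0 + 1(295.6) − 1(69.61) = 226
  V: 0 + 1(69.61) = 69.61

ξ₂ = 69.6 kmol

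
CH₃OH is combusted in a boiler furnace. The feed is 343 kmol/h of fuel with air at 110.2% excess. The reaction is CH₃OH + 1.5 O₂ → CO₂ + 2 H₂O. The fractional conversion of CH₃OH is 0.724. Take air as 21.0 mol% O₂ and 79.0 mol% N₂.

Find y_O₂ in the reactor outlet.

Stoichiometric O₂ = 1.5 × 343 = 514.5 kmol/h; O₂ fed = 514.5 × 2.102 = 1081 kmol/h.
N₂ fed = 1081 × 79/21 = 4068 kmol/h.
Fuel reacted = 0.724 × 343 → ξ = 248.3 kmol/h.
Outlet (n = n₀ + ν ξ):
  CH₃OH: 343 − 1(248.3) = 94.67
  O₂: 1081 − 1.5(248.3) = 709
  N₂: 4068 (inert)
  CO₂: 0 + 1(248.3) = 248.3
  H₂O: 0 + 2(248.3) = 496.7
Total out = 5617 kmol/h; y_O₂ = 709 / 5617 = 0.1262.

0.126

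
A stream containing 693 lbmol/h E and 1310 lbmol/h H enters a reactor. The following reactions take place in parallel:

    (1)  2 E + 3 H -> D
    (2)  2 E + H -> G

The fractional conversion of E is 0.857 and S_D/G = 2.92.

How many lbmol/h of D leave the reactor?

221 lbmol/h

Conversion of E: E consumed = 0.857 × 693 = 593.9 lbmol/h = 2ξ₁ + 2ξ₂.
Selectivity: 1ξ₁ / (1ξ₂) = 2.92 → ξ₁ = 2.92 ξ₂.
Substitute: (2·2.92 + 2) ξ₂ = 593.9 → ξ₂ = 75.75 lbmol/h, ξ₁ = 221.2 lbmol/h.
Outlet amounts (n = n₀ + Σ ν·ξ):
  E: 693 − 2(221.2) − 2(75.75) = 99.1
  H: 1310 − 3(221.2) − 1(75.75) = 570.7
  D: 0 + 1(221.2) = 221.2
  G: 0 + 1(75.75) = 75.75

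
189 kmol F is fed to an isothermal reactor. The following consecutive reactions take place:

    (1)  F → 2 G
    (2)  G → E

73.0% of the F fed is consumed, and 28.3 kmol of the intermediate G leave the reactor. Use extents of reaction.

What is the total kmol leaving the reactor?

Conversion of F: F consumed = 1ξ₁ = 0.73 × 189 → ξ₁ = 138 kmol.
G balance: n_G = 0 + 2ξ₁ − 1ξ₂ = 28.3 → ξ₂ = (2·138 − 28.3)/1 = 247.6 kmol.
Outlet amounts (n = n₀ + Σ ν·ξ):
  F: 189 − 1(138) = 51.03
  G: 0 + 2(138) − 1(247.6) = 28.3
  E: 0 + 1(247.6) = 247.6
Total out = 51.03 + 28.3 + 247.6 = 327 kmol.

327 kmol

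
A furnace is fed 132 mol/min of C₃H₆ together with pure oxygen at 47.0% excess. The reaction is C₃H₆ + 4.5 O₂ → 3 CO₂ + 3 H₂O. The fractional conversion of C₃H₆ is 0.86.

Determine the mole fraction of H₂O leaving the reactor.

Stoichiometric O₂ = 4.5 × 132 = 594 mol/min; O₂ fed = 594 × 1.470 = 873.2 mol/min.
Fuel reacted = 0.86 × 132 → ξ = 113.5 mol/min.
Outlet (n = n₀ + ν ξ):
  C₃H₆: 132 − 1(113.5) = 18.48
  O₂: 873.2 − 4.5(113.5) = 362.3
  CO₂: 0 + 3(113.5) = 340.6
  H₂O: 0 + 3(113.5) = 340.6
Total out = 1062 mol/min; y_H₂O = 340.6 / 1062 = 0.3207.

0.321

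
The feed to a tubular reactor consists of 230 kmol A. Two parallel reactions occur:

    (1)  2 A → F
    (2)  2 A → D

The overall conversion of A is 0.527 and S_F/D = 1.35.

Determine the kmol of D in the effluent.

Conversion of A: A consumed = 0.527 × 230 = 121.2 kmol = 2ξ₁ + 2ξ₂.
Selectivity: 1ξ₁ / (1ξ₂) = 1.35 → ξ₁ = 1.35 ξ₂.
Substitute: (2·1.35 + 2) ξ₂ = 121.2 → ξ₂ = 25.79 kmol, ξ₁ = 34.82 kmol.
Outlet amounts (n = n₀ + Σ ν·ξ):
  A: 230 − 2(34.82) − 2(25.79) = 108.8
  F: 0 + 1(34.82) = 34.82
  D: 0 + 1(25.79) = 25.79

25.8 kmol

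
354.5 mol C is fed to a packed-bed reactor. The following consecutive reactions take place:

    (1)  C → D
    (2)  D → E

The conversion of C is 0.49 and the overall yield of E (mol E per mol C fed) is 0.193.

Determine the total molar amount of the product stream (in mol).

354 mol

Conversion of C: C consumed = 1ξ₁ = 0.49 × 354.5 → ξ₁ = 173.7 mol.
Yield of E: 1ξ₂ / 354.5 = 0.193 → ξ₂ = 68.42 mol.
Outlet amounts (n = n₀ + Σ ν·ξ):
  C: 354.5 − 1(173.7) = 180.8
  D: 0 + 1(173.7) − 1(68.42) = 105.3
  E: 0 + 1(68.42) = 68.42
Total out = 180.8 + 105.3 + 68.42 = 354.5 mol.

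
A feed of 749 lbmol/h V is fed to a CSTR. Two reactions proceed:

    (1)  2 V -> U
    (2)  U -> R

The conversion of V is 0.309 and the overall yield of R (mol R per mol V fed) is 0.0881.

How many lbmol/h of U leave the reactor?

Conversion of V: V consumed = 2ξ₁ = 0.309 × 749 → ξ₁ = 115.7 lbmol/h.
Yield of R: 1ξ₂ / 749 = 0.0881 → ξ₂ = 65.99 lbmol/h.
Outlet amounts (n = n₀ + Σ ν·ξ):
  V: 749 − 2(115.7) = 517.6
  U: 0 + 1(115.7) − 1(65.99) = 49.73
  R: 0 + 1(65.99) = 65.99

49.7 lbmol/h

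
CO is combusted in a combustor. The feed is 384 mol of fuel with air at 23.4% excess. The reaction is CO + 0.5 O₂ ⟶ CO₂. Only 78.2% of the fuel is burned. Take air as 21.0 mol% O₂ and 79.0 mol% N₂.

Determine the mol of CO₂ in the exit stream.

Stoichiometric O₂ = 0.5 × 384 = 192 mol; O₂ fed = 192 × 1.234 = 236.9 mol.
N₂ fed = 236.9 × 79/21 = 891.3 mol.
Fuel reacted = 0.782 × 384 → ξ = 300.3 mol.
Outlet (n = n₀ + ν ξ):
  CO: 384 − 1(300.3) = 83.71
  O₂: 236.9 − 0.5(300.3) = 86.78
  N₂: 891.3 (inert)
  CO₂: 0 + 1(300.3) = 300.3

300 mol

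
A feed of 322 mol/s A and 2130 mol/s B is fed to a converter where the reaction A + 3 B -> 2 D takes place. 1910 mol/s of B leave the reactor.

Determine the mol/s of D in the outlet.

147 mol/s

For B: n = n₀ − 3ξ → 1910 = 2130 − 3ξ, giving ξ = 73.33 mol/s.
Outlet amounts (n = n₀ + ν ξ):
  A: 322 − 1(73.33) = 248.7
  B: 2130 − 3(73.33) = 1910
  D: 0 + 2(73.33) = 146.7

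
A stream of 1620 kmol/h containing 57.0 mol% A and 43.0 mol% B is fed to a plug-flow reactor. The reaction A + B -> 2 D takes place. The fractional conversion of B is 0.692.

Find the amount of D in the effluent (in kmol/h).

964 kmol/h

B reacted = 0.692 × 696.6 = 482 kmol/h; ν_B = −1, so ξ = 482/1 = 482 kmol/h.
Outlet amounts (n = n₀ + ν ξ):
  A: 923.4 − 1(482) = 441.4
  B: 696.6 − 1(482) = 214.6
  D: 0 + 2(482) = 964.1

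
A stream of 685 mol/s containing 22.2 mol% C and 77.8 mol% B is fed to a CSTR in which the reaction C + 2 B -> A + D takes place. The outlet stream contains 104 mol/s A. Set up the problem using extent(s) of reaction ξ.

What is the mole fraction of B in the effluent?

0.559

For A: n = n₀ + 1ξ → 104 = 0 + 1ξ, giving ξ = 104 mol/s.
Outlet amounts (n = n₀ + ν ξ):
  C: 152.1 − 1(104) = 48.07
  B: 532.9 − 2(104) = 324.9
  A: 0 + 1(104) = 104
  D: 0 + 1(104) = 104
Total out = 581 mol/s; y_B = 324.9 / 581 = 0.5593.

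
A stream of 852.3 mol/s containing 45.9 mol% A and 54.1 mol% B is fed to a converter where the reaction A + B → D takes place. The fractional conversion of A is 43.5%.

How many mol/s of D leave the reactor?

A reacted = 0.435 × 391.2 = 170.2 mol/s; ν_A = −1, so ξ = 170.2/1 = 170.2 mol/s.
Outlet amounts (n = n₀ + ν ξ):
  A: 391.2 − 1(170.2) = 221
  B: 461.1 − 1(170.2) = 290.9
  D: 0 + 1(170.2) = 170.2

170 mol/s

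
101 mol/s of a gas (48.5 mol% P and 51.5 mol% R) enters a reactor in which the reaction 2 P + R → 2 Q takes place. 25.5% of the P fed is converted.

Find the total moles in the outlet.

94.8 mol/s

P reacted = 0.255 × 48.98 = 12.49 mol/s; ν_P = −2, so ξ = 12.49/2 = 6.246 mol/s.
Outlet amounts (n = n₀ + ν ξ):
  P: 48.98 − 2(6.246) = 36.49
  R: 52.02 − 1(6.246) = 45.77
  Q: 0 + 2(6.246) = 12.49
Total out = 36.49 + 45.77 + 12.49 = 94.75 mol/s.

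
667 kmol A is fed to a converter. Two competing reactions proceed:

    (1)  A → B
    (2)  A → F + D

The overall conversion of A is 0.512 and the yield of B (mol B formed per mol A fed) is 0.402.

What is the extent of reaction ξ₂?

ξ₂ = 73.4 kmol

Yield of B: 1ξ₁ / 667 = 0.402 → ξ₁ = 268.1 kmol.
Conversion of A: 1ξ₁ + 1ξ₂ = 0.512 × 667 = 341.5 → ξ₂ = 73.37 kmol.
Outlet amounts (n = n₀ + Σ ν·ξ):
  A: 667 − 1(268.1) − 1(73.37) = 325.5
  B: 0 + 1(268.1) = 268.1
  F: 0 + 1(73.37) = 73.37
  D: 0 + 1(73.37) = 73.37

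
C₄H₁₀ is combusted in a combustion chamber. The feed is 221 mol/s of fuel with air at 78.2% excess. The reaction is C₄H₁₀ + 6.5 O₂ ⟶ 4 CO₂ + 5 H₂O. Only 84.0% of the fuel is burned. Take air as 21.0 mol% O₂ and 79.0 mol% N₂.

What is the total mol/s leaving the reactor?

12700 mol/s

Stoichiometric O₂ = 6.5 × 221 = 1436 mol/s; O₂ fed = 1436 × 1.782 = 2560 mol/s.
N₂ fed = 2560 × 79/21 = 9630 mol/s.
Fuel reacted = 0.84 × 221 → ξ = 185.6 mol/s.
Outlet (n = n₀ + ν ξ):
  C₄H₁₀: 221 − 1(185.6) = 35.36
  O₂: 2560 − 6.5(185.6) = 1353
  N₂: 9630 (inert)
  CO₂: 0 + 4(185.6) = 742.6
  H₂O: 0 + 5(185.6) = 928.2
Total out = 35.36 + 1353 + 9630 + 742.6 + 928.2 = 12690 mol/s.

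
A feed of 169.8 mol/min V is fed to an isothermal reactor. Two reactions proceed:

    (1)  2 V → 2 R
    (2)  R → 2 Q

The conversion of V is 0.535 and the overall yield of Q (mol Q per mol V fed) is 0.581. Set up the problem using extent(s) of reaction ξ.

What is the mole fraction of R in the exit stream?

Conversion of V: V consumed = 2ξ₁ = 0.535 × 169.8 → ξ₁ = 45.42 mol/min.
Yield of Q: 2ξ₂ / 169.8 = 0.581 → ξ₂ = 49.33 mol/min.
Outlet amounts (n = n₀ + Σ ν·ξ):
  V: 169.8 − 2(45.42) = 78.96
  R: 0 + 2(45.42) − 1(49.33) = 41.52
  Q: 0 + 2(49.33) = 98.65
Total out = 219.1 mol/min; y_R = 41.52 / 219.1 = 0.1895.

0.189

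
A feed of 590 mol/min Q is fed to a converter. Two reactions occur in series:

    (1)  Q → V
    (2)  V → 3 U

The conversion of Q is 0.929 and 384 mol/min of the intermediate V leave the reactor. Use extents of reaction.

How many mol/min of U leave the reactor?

492 mol/min

Conversion of Q: Q consumed = 1ξ₁ = 0.929 × 590 → ξ₁ = 548.1 mol/min.
V balance: n_V = 0 + 1ξ₁ − 1ξ₂ = 384 → ξ₂ = (1·548.1 − 384)/1 = 164.1 mol/min.
Outlet amounts (n = n₀ + Σ ν·ξ):
  Q: 590 − 1(548.1) = 41.89
  V: 0 + 1(548.1) − 1(164.1) = 384
  U: 0 + 3(164.1) = 492.3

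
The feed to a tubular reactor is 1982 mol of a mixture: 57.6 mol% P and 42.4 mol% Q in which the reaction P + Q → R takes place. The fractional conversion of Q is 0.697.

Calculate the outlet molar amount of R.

Q reacted = 0.697 × 840.4 = 585.7 mol; ν_Q = −1, so ξ = 585.7/1 = 585.7 mol.
Outlet amounts (n = n₀ + ν ξ):
  P: 1142 − 1(585.7) = 555.9
  Q: 840.4 − 1(585.7) = 254.6
  R: 0 + 1(585.7) = 585.7

586 mol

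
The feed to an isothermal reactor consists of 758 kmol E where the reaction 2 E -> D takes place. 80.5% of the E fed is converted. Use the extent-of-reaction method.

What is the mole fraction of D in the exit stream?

E reacted = 0.805 × 758 = 610.2 kmol; ν_E = −2, so ξ = 610.2/2 = 305.1 kmol.
Outlet amounts (n = n₀ + ν ξ):
  E: 758 − 2(305.1) = 147.8
  D: 0 + 1(305.1) = 305.1
Total out = 452.9 kmol; y_D = 305.1 / 452.9 = 0.6736.

0.674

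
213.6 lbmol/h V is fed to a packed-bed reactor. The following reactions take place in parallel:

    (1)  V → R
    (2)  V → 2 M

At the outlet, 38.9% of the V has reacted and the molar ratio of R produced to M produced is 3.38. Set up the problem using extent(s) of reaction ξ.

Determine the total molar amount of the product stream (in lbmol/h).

224 lbmol/h

Conversion of V: V consumed = 0.389 × 213.6 = 83.09 lbmol/h = 1ξ₁ + 1ξ₂.
Selectivity: 1ξ₁ / (2ξ₂) = 3.38 → ξ₁ = 6.76 ξ₂.
Substitute: (1·6.76 + 1) ξ₂ = 83.09 → ξ₂ = 10.71 lbmol/h, ξ₁ = 72.38 lbmol/h.
Outlet amounts (n = n₀ + Σ ν·ξ):
  V: 213.6 − 1(72.38) − 1(10.71) = 130.5
  R: 0 + 1(72.38) = 72.38
  M: 0 + 2(10.71) = 21.42
Total out = 130.5 + 72.38 + 21.42 = 224.3 lbmol/h.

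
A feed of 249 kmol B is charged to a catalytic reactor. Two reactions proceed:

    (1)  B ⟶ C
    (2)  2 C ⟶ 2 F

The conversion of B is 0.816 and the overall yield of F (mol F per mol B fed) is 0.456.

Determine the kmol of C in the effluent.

89.6 kmol

Conversion of B: B consumed = 1ξ₁ = 0.816 × 249 → ξ₁ = 203.2 kmol.
Yield of F: 2ξ₂ / 249 = 0.456 → ξ₂ = 56.77 kmol.
Outlet amounts (n = n₀ + Σ ν·ξ):
  B: 249 − 1(203.2) = 45.82
  C: 0 + 1(203.2) − 2(56.77) = 89.64
  F: 0 + 2(56.77) = 113.5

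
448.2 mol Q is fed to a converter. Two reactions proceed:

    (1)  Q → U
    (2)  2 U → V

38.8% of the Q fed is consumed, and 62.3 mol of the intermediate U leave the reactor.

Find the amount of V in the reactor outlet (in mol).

55.8 mol

Conversion of Q: Q consumed = 1ξ₁ = 0.388 × 448.2 → ξ₁ = 173.9 mol.
U balance: n_U = 0 + 1ξ₁ − 2ξ₂ = 62.3 → ξ₂ = (1·173.9 − 62.3)/2 = 55.8 mol.
Outlet amounts (n = n₀ + Σ ν·ξ):
  Q: 448.2 − 1(173.9) = 274.3
  U: 0 + 1(173.9) − 2(55.8) = 62.3
  V: 0 + 1(55.8) = 55.8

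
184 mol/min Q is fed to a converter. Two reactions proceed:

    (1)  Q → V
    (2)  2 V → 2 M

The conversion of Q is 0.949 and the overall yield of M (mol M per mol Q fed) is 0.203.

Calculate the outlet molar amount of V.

Conversion of Q: Q consumed = 1ξ₁ = 0.949 × 184 → ξ₁ = 174.6 mol/min.
Yield of M: 2ξ₂ / 184 = 0.203 → ξ₂ = 18.68 mol/min.
Outlet amounts (n = n₀ + Σ ν·ξ):
  Q: 184 − 1(174.6) = 9.384
  V: 0 + 1(174.6) − 2(18.68) = 137.3
  M: 0 + 2(18.68) = 37.35

137 mol/min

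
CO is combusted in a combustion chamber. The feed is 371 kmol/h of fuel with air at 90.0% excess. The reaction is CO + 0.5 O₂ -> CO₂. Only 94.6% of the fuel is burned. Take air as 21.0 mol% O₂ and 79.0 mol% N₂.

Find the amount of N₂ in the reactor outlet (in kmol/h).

1330 kmol/h

Stoichiometric O₂ = 0.5 × 371 = 185.5 kmol/h; O₂ fed = 185.5 × 1.900 = 352.4 kmol/h.
N₂ fed = 352.4 × 79/21 = 1326 kmol/h.
Fuel reacted = 0.946 × 371 → ξ = 351 kmol/h.
Outlet (n = n₀ + ν ξ):
  CO: 371 − 1(351) = 20.03
  O₂: 352.4 − 0.5(351) = 177
  N₂: 1326 (inert)
  CO₂: 0 + 1(351) = 351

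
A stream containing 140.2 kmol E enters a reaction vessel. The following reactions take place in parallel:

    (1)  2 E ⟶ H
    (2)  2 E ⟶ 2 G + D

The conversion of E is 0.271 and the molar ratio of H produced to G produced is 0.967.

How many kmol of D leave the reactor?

6.47 kmol

Conversion of E: E consumed = 0.271 × 140.2 = 37.99 kmol = 2ξ₁ + 2ξ₂.
Selectivity: 1ξ₁ / (2ξ₂) = 0.967 → ξ₁ = 1.934 ξ₂.
Substitute: (2·1.934 + 2) ξ₂ = 37.99 → ξ₂ = 6.475 kmol, ξ₁ = 12.52 kmol.
Outlet amounts (n = n₀ + Σ ν·ξ):
  E: 140.2 − 2(12.52) − 2(6.475) = 102.2
  H: 0 + 1(12.52) = 12.52
  G: 0 + 2(6.475) = 12.95
  D: 0 + 1(6.475) = 6.475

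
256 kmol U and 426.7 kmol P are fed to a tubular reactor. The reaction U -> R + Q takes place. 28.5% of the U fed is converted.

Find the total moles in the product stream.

U reacted = 0.285 × 256 = 72.96 kmol; ν_U = −1, so ξ = 72.96/1 = 72.96 kmol.
Outlet amounts (n = n₀ + ν ξ):
  U: 256 − 1(72.96) = 183
  R: 0 + 1(72.96) = 72.96
  Q: 0 + 1(72.96) = 72.96
  P: 426.7 (inert)
Total out = 183 + 72.96 + 72.96 + 426.7 = 755.7 kmol.

756 kmol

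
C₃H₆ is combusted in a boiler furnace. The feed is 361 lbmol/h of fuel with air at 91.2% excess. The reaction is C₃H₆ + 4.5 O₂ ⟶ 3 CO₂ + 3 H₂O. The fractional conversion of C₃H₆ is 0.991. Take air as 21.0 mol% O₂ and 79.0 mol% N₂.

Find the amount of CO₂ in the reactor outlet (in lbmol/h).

Stoichiometric O₂ = 4.5 × 361 = 1624 lbmol/h; O₂ fed = 1624 × 1.912 = 3106 lbmol/h.
N₂ fed = 3106 × 79/21 = 11680 lbmol/h.
Fuel reacted = 0.991 × 361 → ξ = 357.8 lbmol/h.
Outlet (n = n₀ + ν ξ):
  C₃H₆: 361 − 1(357.8) = 3.249
  O₂: 3106 − 4.5(357.8) = 1496
  N₂: 11680 (inert)
  CO₂: 0 + 3(357.8) = 1073
  H₂O: 0 + 3(357.8) = 1073

1070 lbmol/h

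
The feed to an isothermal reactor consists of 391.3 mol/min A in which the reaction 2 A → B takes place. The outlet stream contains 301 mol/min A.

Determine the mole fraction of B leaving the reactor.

0.13

For A: n = n₀ − 2ξ → 301 = 391.3 − 2ξ, giving ξ = 45.15 mol/min.
Outlet amounts (n = n₀ + ν ξ):
  A: 391.3 − 2(45.15) = 301
  B: 0 + 1(45.15) = 45.15
Total out = 346.1 mol/min; y_B = 45.15 / 346.1 = 0.1304.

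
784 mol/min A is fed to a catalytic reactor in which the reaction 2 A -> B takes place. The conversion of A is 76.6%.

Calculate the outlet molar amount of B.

A reacted = 0.766 × 784 = 600.5 mol/min; ν_A = −2, so ξ = 600.5/2 = 300.3 mol/min.
Outlet amounts (n = n₀ + ν ξ):
  A: 784 − 2(300.3) = 183.5
  B: 0 + 1(300.3) = 300.3

300 mol/min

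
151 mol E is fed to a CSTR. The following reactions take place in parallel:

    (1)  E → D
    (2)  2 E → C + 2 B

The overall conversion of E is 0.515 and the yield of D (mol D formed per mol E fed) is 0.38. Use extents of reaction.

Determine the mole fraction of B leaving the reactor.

Yield of D: 1ξ₁ / 151 = 0.38 → ξ₁ = 57.38 mol.
Conversion of E: 1ξ₁ + 2ξ₂ = 0.515 × 151 = 77.77 → ξ₂ = 10.19 mol.
Outlet amounts (n = n₀ + Σ ν·ξ):
  E: 151 − 1(57.38) − 2(10.19) = 73.23
  D: 0 + 1(57.38) = 57.38
  C: 0 + 1(10.19) = 10.19
  B: 0 + 2(10.19) = 20.38
Total out = 161.2 mol; y_B = 20.38 / 161.2 = 0.1265.

0.126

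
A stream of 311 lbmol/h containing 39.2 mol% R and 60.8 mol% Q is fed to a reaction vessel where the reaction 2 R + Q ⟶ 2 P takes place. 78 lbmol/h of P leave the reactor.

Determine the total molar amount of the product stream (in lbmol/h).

For P: n = n₀ + 2ξ → 78 = 0 + 2ξ, giving ξ = 39 lbmol/h.
Outlet amounts (n = n₀ + ν ξ):
  R: 121.9 − 2(39) = 43.91
  Q: 189.1 − 1(39) = 150.1
  P: 0 + 2(39) = 78
Total out = 43.91 + 150.1 + 78 = 272 lbmol/h.

272 lbmol/h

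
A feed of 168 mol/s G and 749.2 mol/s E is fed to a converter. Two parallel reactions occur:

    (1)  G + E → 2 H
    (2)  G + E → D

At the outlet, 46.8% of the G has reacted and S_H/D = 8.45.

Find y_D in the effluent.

0.0167

Conversion of G: G consumed = 0.468 × 168 = 78.62 mol/s = 1ξ₁ + 1ξ₂.
Selectivity: 2ξ₁ / (1ξ₂) = 8.45 → ξ₁ = 4.225 ξ₂.
Substitute: (1·4.225 + 1) ξ₂ = 78.62 → ξ₂ = 15.05 mol/s, ξ₁ = 63.58 mol/s.
Outlet amounts (n = n₀ + Σ ν·ξ):
  G: 168 − 1(63.58) − 1(15.05) = 89.38
  E: 749.2 − 1(63.58) − 1(15.05) = 670.6
  H: 0 + 2(63.58) = 127.2
  D: 0 + 1(15.05) = 15.05
Total out = 902.2 mol/s; y_D = 15.05 / 902.2 = 0.01668.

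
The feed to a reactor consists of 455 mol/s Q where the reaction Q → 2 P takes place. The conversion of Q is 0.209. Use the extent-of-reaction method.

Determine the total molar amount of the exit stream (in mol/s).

550 mol/s

Q reacted = 0.209 × 455 = 95.09 mol/s; ν_Q = −1, so ξ = 95.09/1 = 95.09 mol/s.
Outlet amounts (n = n₀ + ν ξ):
  Q: 455 − 1(95.09) = 359.9
  P: 0 + 2(95.09) = 190.2
Total out = 359.9 + 190.2 = 550.1 mol/s.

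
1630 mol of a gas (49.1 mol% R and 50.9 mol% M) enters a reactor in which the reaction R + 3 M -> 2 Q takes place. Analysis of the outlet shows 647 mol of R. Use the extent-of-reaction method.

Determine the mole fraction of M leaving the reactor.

For R: n = n₀ − 1ξ → 647 = 800.3 − 1ξ, giving ξ = 153.3 mol.
Outlet amounts (n = n₀ + ν ξ):
  R: 800.3 − 1(153.3) = 647
  M: 829.7 − 3(153.3) = 369.7
  Q: 0 + 2(153.3) = 306.7
Total out = 1323 mol; y_M = 369.7 / 1323 = 0.2794.

0.279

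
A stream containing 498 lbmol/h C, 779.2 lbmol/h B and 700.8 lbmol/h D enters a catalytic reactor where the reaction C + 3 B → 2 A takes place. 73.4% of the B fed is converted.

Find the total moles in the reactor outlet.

B reacted = 0.734 × 779.2 = 571.9 lbmol/h; ν_B = −3, so ξ = 571.9/3 = 190.6 lbmol/h.
Outlet amounts (n = n₀ + ν ξ):
  C: 498 − 1(190.6) = 307.4
  B: 779.2 − 3(190.6) = 207.3
  A: 0 + 2(190.6) = 381.3
  D: 700.8 (inert)
Total out = 307.4 + 207.3 + 381.3 + 700.8 = 1597 lbmol/h.

1600 lbmol/h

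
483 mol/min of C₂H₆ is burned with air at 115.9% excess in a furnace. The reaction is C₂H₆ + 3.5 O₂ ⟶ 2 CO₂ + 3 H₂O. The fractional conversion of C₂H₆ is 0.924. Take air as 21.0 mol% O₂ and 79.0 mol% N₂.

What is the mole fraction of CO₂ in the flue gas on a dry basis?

0.0533

Stoichiometric O₂ = 3.5 × 483 = 1690 mol/min; O₂ fed = 1690 × 2.159 = 3650 mol/min.
N₂ fed = 3650 × 79/21 = 13730 mol/min.
Fuel reacted = 0.924 × 483 → ξ = 446.3 mol/min.
Outlet (n = n₀ + ν ξ):
  C₂H₆: 483 − 1(446.3) = 36.71
  O₂: 3650 − 3.5(446.3) = 2088
  N₂: 13730 (inert)
  CO₂: 0 + 2(446.3) = 892.6
  H₂O: 0 + 3(446.3) = 1339
Dry total = 16750 mol/min; y_CO₂ (dry) = 892.6 / 16750 = 0.0533.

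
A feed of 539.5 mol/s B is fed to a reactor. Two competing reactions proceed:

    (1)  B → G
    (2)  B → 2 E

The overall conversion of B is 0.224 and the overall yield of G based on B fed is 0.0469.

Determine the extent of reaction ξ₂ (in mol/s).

ξ₂ = 95.5 mol/s

Yield of G: 1ξ₁ / 539.5 = 0.0469 → ξ₁ = 25.3 mol/s.
Conversion of B: 1ξ₁ + 1ξ₂ = 0.224 × 539.5 = 120.8 → ξ₂ = 95.55 mol/s.
Outlet amounts (n = n₀ + Σ ν·ξ):
  B: 539.5 − 1(25.3) − 1(95.55) = 418.7
  G: 0 + 1(25.3) = 25.3
  E: 0 + 2(95.55) = 191.1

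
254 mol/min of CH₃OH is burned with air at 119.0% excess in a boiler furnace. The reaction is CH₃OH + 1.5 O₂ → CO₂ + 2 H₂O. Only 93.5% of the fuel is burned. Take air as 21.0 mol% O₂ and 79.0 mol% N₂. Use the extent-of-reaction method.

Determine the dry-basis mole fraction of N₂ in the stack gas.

Stoichiometric O₂ = 1.5 × 254 = 381 mol/min; O₂ fed = 381 × 2.190 = 834.4 mol/min.
N₂ fed = 834.4 × 79/21 = 3139 mol/min.
Fuel reacted = 0.935 × 254 → ξ = 237.5 mol/min.
Outlet (n = n₀ + ν ξ):
  CH₃OH: 254 − 1(237.5) = 16.51
  O₂: 834.4 − 1.5(237.5) = 478.2
  N₂: 3139 (inert)
  CO₂: 0 + 1(237.5) = 237.5
  H₂O: 0 + 2(237.5) = 475
Dry total = 3871 mol/min; y_N₂ (dry) = 3139 / 3871 = 0.8109.

0.811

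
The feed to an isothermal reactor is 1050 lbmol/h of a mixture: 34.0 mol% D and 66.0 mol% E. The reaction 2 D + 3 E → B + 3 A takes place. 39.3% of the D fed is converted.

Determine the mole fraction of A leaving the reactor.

D reacted = 0.393 × 357 = 140.3 lbmol/h; ν_D = −2, so ξ = 140.3/2 = 70.15 lbmol/h.
Outlet amounts (n = n₀ + ν ξ):
  D: 357 − 2(70.15) = 216.7
  E: 693 − 3(70.15) = 482.5
  B: 0 + 1(70.15) = 70.15
  A: 0 + 3(70.15) = 210.5
Total out = 979.8 lbmol/h; y_A = 210.5 / 979.8 = 0.2148.

0.215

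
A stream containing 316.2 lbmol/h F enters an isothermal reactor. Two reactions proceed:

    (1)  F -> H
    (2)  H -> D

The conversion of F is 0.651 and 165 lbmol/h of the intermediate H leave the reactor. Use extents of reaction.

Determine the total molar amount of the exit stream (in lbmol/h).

Conversion of F: F consumed = 1ξ₁ = 0.651 × 316.2 → ξ₁ = 205.8 lbmol/h.
H balance: n_H = 0 + 1ξ₁ − 1ξ₂ = 165 → ξ₂ = (1·205.8 − 165)/1 = 40.85 lbmol/h.
Outlet amounts (n = n₀ + Σ ν·ξ):
  F: 316.2 − 1(205.8) = 110.4
  H: 0 + 1(205.8) − 1(40.85) = 165
  D: 0 + 1(40.85) = 40.85
Total out = 110.4 + 165 + 40.85 = 316.2 lbmol/h.

316 lbmol/h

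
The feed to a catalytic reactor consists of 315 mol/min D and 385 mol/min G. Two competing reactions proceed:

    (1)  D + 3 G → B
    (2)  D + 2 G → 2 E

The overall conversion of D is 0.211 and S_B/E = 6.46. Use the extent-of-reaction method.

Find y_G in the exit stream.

Conversion of D: D consumed = 0.211 × 315 = 66.47 mol/min = 1ξ₁ + 1ξ₂.
Selectivity: 1ξ₁ / (2ξ₂) = 6.46 → ξ₁ = 12.92 ξ₂.
Substitute: (1·12.92 + 1) ξ₂ = 66.47 → ξ₂ = 4.775 mol/min, ξ₁ = 61.69 mol/min.
Outlet amounts (n = n₀ + Σ ν·ξ):
  D: 315 − 1(61.69) − 1(4.775) = 248.5
  G: 385 − 3(61.69) − 2(4.775) = 190.4
  B: 0 + 1(61.69) = 61.69
  E: 0 + 2(4.775) = 9.55
Total out = 510.2 mol/min; y_G = 190.4 / 510.2 = 0.3732.

0.373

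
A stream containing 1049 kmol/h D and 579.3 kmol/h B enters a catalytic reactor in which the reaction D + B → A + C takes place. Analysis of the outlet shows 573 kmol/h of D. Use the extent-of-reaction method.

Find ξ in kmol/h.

For D: n = n₀ − 1ξ → 573 = 1049 − 1ξ, giving ξ = 476 kmol/h.
Outlet amounts (n = n₀ + ν ξ):
  D: 1049 − 1(476) = 573
  B: 579.3 − 1(476) = 103.3
  A: 0 + 1(476) = 476
  C: 0 + 1(476) = 476

ξ = 476 kmol/h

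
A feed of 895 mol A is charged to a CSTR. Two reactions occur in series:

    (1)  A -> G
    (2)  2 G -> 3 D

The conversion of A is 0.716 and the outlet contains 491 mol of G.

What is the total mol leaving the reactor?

970 mol

Conversion of A: A consumed = 1ξ₁ = 0.716 × 895 → ξ₁ = 640.8 mol.
G balance: n_G = 0 + 1ξ₁ − 2ξ₂ = 491 → ξ₂ = (1·640.8 − 491)/2 = 74.91 mol.
Outlet amounts (n = n₀ + Σ ν·ξ):
  A: 895 − 1(640.8) = 254.2
  G: 0 + 1(640.8) − 2(74.91) = 491
  D: 0 + 3(74.91) = 224.7
Total out = 254.2 + 491 + 224.7 = 969.9 mol.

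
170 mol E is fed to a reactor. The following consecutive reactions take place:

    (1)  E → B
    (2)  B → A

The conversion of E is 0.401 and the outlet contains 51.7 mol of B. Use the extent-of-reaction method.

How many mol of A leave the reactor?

16.5 mol

Conversion of E: E consumed = 1ξ₁ = 0.401 × 170 → ξ₁ = 68.17 mol.
B balance: n_B = 0 + 1ξ₁ − 1ξ₂ = 51.7 → ξ₂ = (1·68.17 − 51.7)/1 = 16.47 mol.
Outlet amounts (n = n₀ + Σ ν·ξ):
  E: 170 − 1(68.17) = 101.8
  B: 0 + 1(68.17) − 1(16.47) = 51.7
  A: 0 + 1(16.47) = 16.47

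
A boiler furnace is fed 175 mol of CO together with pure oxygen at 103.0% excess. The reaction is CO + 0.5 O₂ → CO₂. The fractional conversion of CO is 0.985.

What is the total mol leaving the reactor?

266 mol

Stoichiometric O₂ = 0.5 × 175 = 87.5 mol; O₂ fed = 87.5 × 2.030 = 177.6 mol.
Fuel reacted = 0.985 × 175 → ξ = 172.4 mol.
Outlet (n = n₀ + ν ξ):
  CO: 175 − 1(172.4) = 2.625
  O₂: 177.6 − 0.5(172.4) = 91.44
  CO₂: 0 + 1(172.4) = 172.4
Total out = 2.625 + 91.44 + 172.4 = 266.4 mol.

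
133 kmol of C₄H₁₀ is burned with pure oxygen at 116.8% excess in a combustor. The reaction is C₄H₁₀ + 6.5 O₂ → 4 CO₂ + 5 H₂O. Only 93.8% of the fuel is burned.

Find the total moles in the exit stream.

Stoichiometric O₂ = 6.5 × 133 = 864.5 kmol; O₂ fed = 864.5 × 2.168 = 1874 kmol.
Fuel reacted = 0.938 × 133 → ξ = 124.8 kmol.
Outlet (n = n₀ + ν ξ):
  C₄H₁₀: 133 − 1(124.8) = 8.246
  O₂: 1874 − 6.5(124.8) = 1063
  CO₂: 0 + 4(124.8) = 499
  H₂O: 0 + 5(124.8) = 623.8
Total out = 8.246 + 1063 + 499 + 623.8 = 2194 kmol.

2190 kmol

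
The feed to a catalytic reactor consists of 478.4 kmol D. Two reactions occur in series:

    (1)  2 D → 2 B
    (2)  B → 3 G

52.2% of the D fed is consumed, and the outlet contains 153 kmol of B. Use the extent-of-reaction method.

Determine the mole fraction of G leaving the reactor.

0.432

Conversion of D: D consumed = 2ξ₁ = 0.522 × 478.4 → ξ₁ = 124.9 kmol.
B balance: n_B = 0 + 2ξ₁ − 1ξ₂ = 153 → ξ₂ = (2·124.9 − 153)/1 = 96.72 kmol.
Outlet amounts (n = n₀ + Σ ν·ξ):
  D: 478.4 − 2(124.9) = 228.7
  B: 0 + 2(124.9) − 1(96.72) = 153
  G: 0 + 3(96.72) = 290.2
Total out = 671.8 kmol; y_G = 290.2 / 671.8 = 0.4319.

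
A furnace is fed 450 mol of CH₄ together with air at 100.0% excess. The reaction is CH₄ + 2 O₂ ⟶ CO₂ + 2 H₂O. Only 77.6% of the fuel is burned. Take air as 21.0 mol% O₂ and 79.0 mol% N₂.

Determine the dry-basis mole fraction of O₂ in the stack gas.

0.132

Stoichiometric O₂ = 2 × 450 = 900 mol; O₂ fed = 900 × 2.000 = 1800 mol.
N₂ fed = 1800 × 79/21 = 6771 mol.
Fuel reacted = 0.776 × 450 → ξ = 349.2 mol.
Outlet (n = n₀ + ν ξ):
  CH₄: 450 − 1(349.2) = 100.8
  O₂: 1800 − 2(349.2) = 1102
  N₂: 6771 (inert)
  CO₂: 0 + 1(349.2) = 349.2
  H₂O: 0 + 2(349.2) = 698.4
Dry total = 8323 mol; y_O₂ (dry) = 1102 / 8323 = 0.1324.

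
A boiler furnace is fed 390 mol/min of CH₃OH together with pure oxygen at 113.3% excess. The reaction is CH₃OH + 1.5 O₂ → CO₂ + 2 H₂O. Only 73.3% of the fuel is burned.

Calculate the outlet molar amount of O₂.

819 mol/min

Stoichiometric O₂ = 1.5 × 390 = 585 mol/min; O₂ fed = 585 × 2.133 = 1248 mol/min.
Fuel reacted = 0.733 × 390 → ξ = 285.9 mol/min.
Outlet (n = n₀ + ν ξ):
  CH₃OH: 390 − 1(285.9) = 104.1
  O₂: 1248 − 1.5(285.9) = 819
  CO₂: 0 + 1(285.9) = 285.9
  H₂O: 0 + 2(285.9) = 571.7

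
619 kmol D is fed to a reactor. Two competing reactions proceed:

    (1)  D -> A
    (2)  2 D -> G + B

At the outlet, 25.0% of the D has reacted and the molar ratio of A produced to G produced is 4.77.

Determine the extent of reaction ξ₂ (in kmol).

Conversion of D: D consumed = 0.25 × 619 = 154.8 kmol = 1ξ₁ + 2ξ₂.
Selectivity: 1ξ₁ / (1ξ₂) = 4.77 → ξ₁ = 4.77 ξ₂.
Substitute: (1·4.77 + 2) ξ₂ = 154.8 → ξ₂ = 22.86 kmol, ξ₁ = 109 kmol.
Outlet amounts (n = n₀ + Σ ν·ξ):
  D: 619 − 1(109) − 2(22.86) = 464.2
  A: 0 + 1(109) = 109
  G: 0 + 1(22.86) = 22.86
  B: 0 + 1(22.86) = 22.86

ξ₂ = 22.9 kmol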